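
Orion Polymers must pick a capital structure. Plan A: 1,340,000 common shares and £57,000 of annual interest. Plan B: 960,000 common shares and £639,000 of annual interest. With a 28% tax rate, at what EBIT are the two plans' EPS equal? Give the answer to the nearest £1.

£2,109,316

Set EPS_A = EPS_B: (EBIT − £57,000)(1 − 0.28) ÷ 1,340,000 = (EBIT − £639,000)(1 − 0.28) ÷ 960,000.
Cancelling (1 − t) and cross-multiplying: 960,000·(EBIT − 57,000) = 1,340,000·(EBIT − 639,000).
EBIT × (1,340,000 − 960,000) = 639,000 × 1,340,000 − 57,000 × 960,000 = 801,540,000,000, so EBIT = 801,540,000,000 ÷ 380,000 = 2,109,315.79.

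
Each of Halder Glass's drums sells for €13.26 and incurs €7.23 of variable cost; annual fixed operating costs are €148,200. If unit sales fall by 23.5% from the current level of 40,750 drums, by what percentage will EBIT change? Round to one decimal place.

-59.2%

Contribution at this volume is 40,750 × €6.03 = €245,722.50.
Operating income = contribution − fixed costs = €245,722.50 − €148,200 = €97,522.50.
DOL = contribution ÷ EBIT = €245,722.50 ÷ €97,522.50 = 2.5196.
Operating income changes by 2.5196 × -23.5% = -59.2%.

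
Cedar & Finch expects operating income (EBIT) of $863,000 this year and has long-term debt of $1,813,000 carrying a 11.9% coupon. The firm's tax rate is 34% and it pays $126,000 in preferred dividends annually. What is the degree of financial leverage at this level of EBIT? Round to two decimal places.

Interest = $215,747.00.
Pre-tax preferred-dividend burden = $126,000 ÷ (1 − 0.34) = $190,909.09.
DFL = EBIT ÷ [EBIT − I − D_p/(1−t)] = $863,000 ÷ [$863,000 − $215,747.00 − $190,909.09] = $863,000 ÷ $456,343.91 = 1.8911.

1.89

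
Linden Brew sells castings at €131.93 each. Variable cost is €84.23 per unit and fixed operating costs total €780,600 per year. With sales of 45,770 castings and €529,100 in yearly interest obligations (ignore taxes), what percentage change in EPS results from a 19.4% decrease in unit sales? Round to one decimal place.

-48.5%

Contribution at this volume is 45,770 × €47.70 = €2,183,229.00.
EBIT = €2,183,229.00 − €780,600 = €1,402,629.00.
After interest of €529,100.00, pre-tax earnings = €873,529.00.
DCL = total CM / (EBIT − I) = €2,183,229.00 / €873,529.00 = 2.4993.
%ΔEPS = DCL × %ΔSales = 2.4993 × -19.4% = -48.5%.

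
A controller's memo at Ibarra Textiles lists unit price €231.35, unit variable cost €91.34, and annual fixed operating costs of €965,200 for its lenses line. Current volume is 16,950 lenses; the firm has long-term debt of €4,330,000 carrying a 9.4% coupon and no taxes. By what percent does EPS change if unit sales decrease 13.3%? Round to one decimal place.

-31.5%

At 16,950 units, contribution = 16,950 × €140.01 = €2,373,169.50.
EBIT = €2,373,169.50 − €965,200 = €1,407,969.50.
Interest = €407,020.00, so EBIT − I = €1,000,949.50.
Degree of combined leverage = contribution ÷ (EBIT − I) = €2,373,169.50 ÷ €1,000,949.50 = 2.3709.
EPS therefore changes by 2.3709 × (-13.3%) = -31.5%.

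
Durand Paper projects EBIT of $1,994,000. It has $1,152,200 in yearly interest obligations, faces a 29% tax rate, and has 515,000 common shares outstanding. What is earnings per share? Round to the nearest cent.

Pre-tax income = $1,994,000 − $1,152,200.00 = $841,800.00.
After tax at 29%: net income = $841,800.00 × 0.71 = $597,678.00.
Per share: $597,678.00 / 515,000 shares = $1.16.

$1.16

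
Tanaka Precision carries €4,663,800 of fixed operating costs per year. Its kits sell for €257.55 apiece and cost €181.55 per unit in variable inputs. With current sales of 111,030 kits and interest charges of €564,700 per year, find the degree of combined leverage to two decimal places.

2.63

Contribution at this volume is 111,030 × €76.00 = €8,438,280.00.
Operating income = contribution − fixed costs = €8,438,280.00 − €4,663,800 = €3,774,480.00. Interest = €564,700.00, so EBIT − I = €3,209,780.00.
DCL = contribution ÷ (EBIT − I) = €8,438,280.00 ÷ €3,209,780.00 = 2.6289.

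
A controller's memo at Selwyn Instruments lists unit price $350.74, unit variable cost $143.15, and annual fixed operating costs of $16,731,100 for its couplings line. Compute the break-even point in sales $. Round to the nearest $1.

CM per unit = $350.74 − $143.15 = $207.59; CM ratio = $207.59 / $350.74 = 0.5919.
Break-even sales = FC ÷ CM ratio = $16,731,100 × $350.74 / $207.59 = $28,268,539.

$28,268,539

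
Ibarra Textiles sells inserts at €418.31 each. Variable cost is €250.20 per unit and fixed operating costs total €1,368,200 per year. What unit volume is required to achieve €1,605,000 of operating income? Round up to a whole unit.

Each unit contributes €418.31 − €250.20 = €168.11.
Units = (FC + target) / CM = (€1,368,200 + €1,605,000) / €168.11 = 17,686.04, so 17,687 inserts.

17,687 inserts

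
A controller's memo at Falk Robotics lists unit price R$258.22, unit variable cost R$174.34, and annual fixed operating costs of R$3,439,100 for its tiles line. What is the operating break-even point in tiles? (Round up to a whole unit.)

Unit CM = price − variable cost = R$258.22 − R$174.34 = R$83.88.
Break-even volume = fixed costs ÷ CM per unit = R$3,439,100 ÷ R$83.88 = 41,000.24, so 41,001 tiles.

41,001 tiles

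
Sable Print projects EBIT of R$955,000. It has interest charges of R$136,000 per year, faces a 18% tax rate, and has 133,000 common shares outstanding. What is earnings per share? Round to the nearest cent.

Interest = R$136,000.00, so EBT = R$955,000 − R$136,000.00 = R$819,000.00.
After tax at 18%: net income = R$819,000.00 × 0.82 = R$671,580.00.
Per share: R$671,580.00 / 133,000 shares = R$5.05.

R$5.05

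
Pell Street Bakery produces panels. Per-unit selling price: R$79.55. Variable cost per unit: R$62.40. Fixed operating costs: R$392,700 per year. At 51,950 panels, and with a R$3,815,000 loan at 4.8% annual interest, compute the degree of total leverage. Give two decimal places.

2.83

Total contribution margin = 51,950 × R$17.15 = R$890,942.50.
Operating income = contribution − fixed costs = R$890,942.50 − R$392,700 = R$498,242.50. Interest = R$183,120.00, so EBIT − I = R$315,122.50.
DCL = contribution ÷ (EBIT − I) = R$890,942.50 ÷ R$315,122.50 = 2.8273.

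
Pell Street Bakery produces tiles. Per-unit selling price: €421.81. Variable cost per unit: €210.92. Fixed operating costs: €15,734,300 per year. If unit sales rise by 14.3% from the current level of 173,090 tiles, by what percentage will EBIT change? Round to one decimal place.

At 173,090 units, contribution = 173,090 × €210.89 = €36,502,950.10.
Operating income = contribution − fixed costs = €36,502,950.10 − €15,734,300 = €20,768,650.10.
Degree of operating leverage = €36,502,950.10 / €20,768,650.10 = 1.7576.
So EBIT moves 1.7576 × (+14.3%) = +25.1%.

+25.1%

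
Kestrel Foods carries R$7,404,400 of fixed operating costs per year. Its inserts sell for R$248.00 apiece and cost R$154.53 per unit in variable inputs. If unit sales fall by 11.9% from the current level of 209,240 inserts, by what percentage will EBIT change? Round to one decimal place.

Contribution at this volume is 209,240 × R$93.47 = R$19,557,662.80.
Operating income = contribution − fixed costs = R$19,557,662.80 − R$7,404,400 = R$12,153,262.80.
So DOL = total CM / EBIT = R$19,557,662.80 / R$12,153,262.80 = 1.6093.
%ΔEBIT = DOL × %ΔSales = 1.6093 × -11.9% = -19.2%.

-19.2%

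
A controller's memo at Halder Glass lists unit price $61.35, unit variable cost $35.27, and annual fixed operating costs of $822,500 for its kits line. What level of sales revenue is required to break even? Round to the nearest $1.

Contribution margin per unit = $61.35 − $35.27 = $26.08, a CM ratio of $26.08 ÷ $61.35 = 0.4251.
Break-even revenue = fixed costs × price ÷ CM = $822,500 × $61.35 ÷ $26.08 = $1,934,830.

$1,934,830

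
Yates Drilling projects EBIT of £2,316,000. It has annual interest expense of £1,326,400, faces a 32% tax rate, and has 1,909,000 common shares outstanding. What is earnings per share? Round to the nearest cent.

Pre-tax income = £2,316,000 − £1,326,400.00 = £989,600.00.
Net income = £989,600.00 × (1 − 0.32) = £672,928.00.
EPS = £672,928.00 ÷ 1,909,000 = £0.35.

£0.35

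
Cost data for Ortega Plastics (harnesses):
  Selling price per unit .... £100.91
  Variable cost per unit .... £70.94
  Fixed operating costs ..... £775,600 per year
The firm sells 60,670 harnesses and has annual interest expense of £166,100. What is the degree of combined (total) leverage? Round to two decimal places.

Total contribution margin = 60,670 × £29.97 = £1,818,279.90.
EBIT = £1,818,279.90 − £775,600 = £1,042,679.90. Interest = £166,100.00, so EBIT − I = £876,579.90.
Degree of total leverage = total CM / (EBIT − interest) = £1,818,279.90 / £876,579.90 = 2.0743.

2.07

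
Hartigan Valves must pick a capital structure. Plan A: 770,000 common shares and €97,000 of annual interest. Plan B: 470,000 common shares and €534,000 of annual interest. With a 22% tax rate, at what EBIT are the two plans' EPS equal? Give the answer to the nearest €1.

€1,218,633

At indifference, (EBIT − 97,000)(1 − t)/770,000 = (EBIT − 534,000)(1 − t)/470,000.
Cancelling (1 − t) and cross-multiplying: 470,000·(EBIT − 97,000) = 770,000·(EBIT − 534,000).
EBIT × (770,000 − 470,000) = 534,000 × 770,000 − 97,000 × 470,000 = 365,590,000,000, so EBIT = 365,590,000,000 ÷ 300,000 = 1,218,633.33.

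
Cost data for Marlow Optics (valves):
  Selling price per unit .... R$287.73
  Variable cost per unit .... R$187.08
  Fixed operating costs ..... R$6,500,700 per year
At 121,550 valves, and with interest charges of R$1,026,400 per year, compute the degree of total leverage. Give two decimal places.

2.60

At 121,550 units, contribution = 121,550 × R$100.65 = R$12,234,007.50.
Operating income = contribution − fixed costs = R$12,234,007.50 − R$6,500,700 = R$5,733,307.50. Interest = R$1,026,400.00.
DOL = R$12,234,007.50 ÷ R$5,733,307.50 = 2.1338; DFL = R$5,733,307.50 ÷ R$4,706,907.50 = 1.2181.
DCL = DOL × DFL = 2.1338 × 1.2181 = 2.5992.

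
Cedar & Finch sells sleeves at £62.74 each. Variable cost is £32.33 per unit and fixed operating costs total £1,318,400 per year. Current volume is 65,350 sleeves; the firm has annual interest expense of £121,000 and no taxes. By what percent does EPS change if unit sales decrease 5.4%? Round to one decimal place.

Total contribution margin = 65,350 × £30.41 = £1,987,293.50.
EBIT = £1,987,293.50 − £1,318,400 = £668,893.50.
Interest = £121,000.00, so EBIT − I = £547,893.50.
DCL = total CM / (EBIT − I) = £1,987,293.50 / £547,893.50 = 3.6272.
EPS therefore changes by 3.6272 × (-5.4%) = -19.6%.

-19.6%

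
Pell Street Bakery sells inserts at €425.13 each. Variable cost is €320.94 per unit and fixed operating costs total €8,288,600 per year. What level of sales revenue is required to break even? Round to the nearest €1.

CM per unit = €425.13 − €320.94 = €104.19; CM ratio = €104.19 / €425.13 = 0.2451.
Break-even sales = FC ÷ CM ratio = €8,288,600 × €425.13 / €104.19 = €33,820,256.

€33,820,256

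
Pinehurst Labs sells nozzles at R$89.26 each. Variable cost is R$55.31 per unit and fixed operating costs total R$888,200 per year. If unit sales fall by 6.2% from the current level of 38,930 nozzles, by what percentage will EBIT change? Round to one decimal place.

-18.9%

At 38,930 units, contribution = 38,930 × R$33.95 = R$1,321,673.50.
Subtracting fixed costs: EBIT = R$1,321,673.50 − R$888,200 = R$433,473.50.
So DOL = total CM / EBIT = R$1,321,673.50 / R$433,473.50 = 3.0490.
%ΔEBIT = DOL × %ΔSales = 3.0490 × -6.2% = -18.9%.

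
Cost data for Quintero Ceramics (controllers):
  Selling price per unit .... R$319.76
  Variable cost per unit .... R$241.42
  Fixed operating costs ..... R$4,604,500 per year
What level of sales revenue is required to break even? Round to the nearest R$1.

CM per unit = R$319.76 − R$241.42 = R$78.34; CM ratio = R$78.34 / R$319.76 = 0.2450.
Break-even sales = FC ÷ CM ratio = R$4,604,500 × R$319.76 / R$78.34 = R$18,794,165.

R$18,794,165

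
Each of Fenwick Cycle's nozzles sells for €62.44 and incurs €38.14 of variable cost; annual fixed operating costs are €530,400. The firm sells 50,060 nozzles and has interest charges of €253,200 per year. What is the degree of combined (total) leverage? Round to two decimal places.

2.81

Total contribution margin = 50,060 × €24.30 = €1,216,458.00.
Subtracting fixed costs: EBIT = €1,216,458.00 − €530,400 = €686,058.00. Interest = €253,200.00, so EBIT − I = €432,858.00.
Degree of total leverage = total CM / (EBIT − interest) = €1,216,458.00 / €432,858.00 = 2.8103.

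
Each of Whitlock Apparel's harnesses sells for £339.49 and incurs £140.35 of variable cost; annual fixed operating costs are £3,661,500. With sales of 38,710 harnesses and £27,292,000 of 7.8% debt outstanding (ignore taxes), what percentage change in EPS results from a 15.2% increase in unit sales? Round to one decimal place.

Total contribution margin = 38,710 × £199.14 = £7,708,709.40.
Subtracting fixed costs: EBIT = £7,708,709.40 − £3,661,500 = £4,047,209.40.
After interest of £2,128,776.00, pre-tax earnings = £1,918,433.40.
Degree of combined leverage = contribution ÷ (EBIT − I) = £7,708,709.40 ÷ £1,918,433.40 = 4.0182.
%ΔEPS = DCL × %ΔSales = 4.0182 × +15.2% = +61.1%.

+61.1%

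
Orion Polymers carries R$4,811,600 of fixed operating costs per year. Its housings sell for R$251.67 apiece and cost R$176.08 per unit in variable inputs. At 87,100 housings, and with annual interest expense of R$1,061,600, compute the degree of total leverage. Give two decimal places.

9.26

At 87,100 units, contribution = 87,100 × R$75.59 = R$6,583,889.00.
Operating income = contribution − fixed costs = R$6,583,889.00 − R$4,811,600 = R$1,772,289.00. Interest = R$1,061,600.00.
DOL = R$6,583,889.00 ÷ R$1,772,289.00 = 3.7149; DFL = R$1,772,289.00 ÷ R$710,689.00 = 2.4938.
DCL = DOL × DFL = 3.7149 × 2.4938 = 9.2642.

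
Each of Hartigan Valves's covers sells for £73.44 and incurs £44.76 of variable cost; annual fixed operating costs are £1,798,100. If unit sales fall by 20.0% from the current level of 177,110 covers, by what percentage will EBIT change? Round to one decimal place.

-31.0%

At 177,110 units, contribution = 177,110 × £28.68 = £5,079,514.80.
Subtracting fixed costs: EBIT = £5,079,514.80 − £1,798,100 = £3,281,414.80.
Degree of operating leverage = £5,079,514.80 / £3,281,414.80 = 1.5480.
Operating income changes by 1.5480 × -20.0% = -31.0%.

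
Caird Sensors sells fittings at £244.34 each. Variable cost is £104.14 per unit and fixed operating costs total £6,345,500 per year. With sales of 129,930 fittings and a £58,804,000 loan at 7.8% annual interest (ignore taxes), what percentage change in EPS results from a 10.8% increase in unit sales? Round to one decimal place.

+27.0%

Contribution at this volume is 129,930 × £140.20 = £18,216,186.00.
EBIT = £18,216,186.00 − £6,345,500 = £11,870,686.00.
Interest = £4,586,712.00, so EBIT − I = £7,283,974.00.
DCL = total CM / (EBIT − I) = £18,216,186.00 / £7,283,974.00 = 2.5009.
EPS therefore changes by 2.5009 × (+10.8%) = +27.0%.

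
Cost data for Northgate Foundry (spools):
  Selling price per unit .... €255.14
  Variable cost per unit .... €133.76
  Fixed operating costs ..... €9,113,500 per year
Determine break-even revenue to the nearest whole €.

€19,156,520

Contribution margin per unit = €255.14 − €133.76 = €121.38, a CM ratio of €121.38 ÷ €255.14 = 0.4757.
Break-even sales = FC ÷ CM ratio = €9,113,500 × €255.14 / €121.38 = €19,156,520.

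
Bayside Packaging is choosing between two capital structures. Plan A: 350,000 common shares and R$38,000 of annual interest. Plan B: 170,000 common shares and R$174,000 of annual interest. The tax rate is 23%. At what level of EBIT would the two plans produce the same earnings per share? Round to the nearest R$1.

Set EPS_A = EPS_B: (EBIT − R$38,000)(1 − 0.23) ÷ 350,000 = (EBIT − R$174,000)(1 − 0.23) ÷ 170,000.
Cancelling (1 − t) and cross-multiplying: 170,000·(EBIT − 38,000) = 350,000·(EBIT − 174,000).
Solving, EBIT = (174,000·350,000 − 38,000·170,000) / (350,000 − 170,000) = 54,440,000,000 / 180,000 = 302,444.44.

R$302,444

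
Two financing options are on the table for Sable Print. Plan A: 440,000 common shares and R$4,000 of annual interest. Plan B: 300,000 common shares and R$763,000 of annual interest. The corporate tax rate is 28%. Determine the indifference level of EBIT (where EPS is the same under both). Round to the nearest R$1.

Set EPS_A = EPS_B: (EBIT − R$4,000)(1 − 0.28) ÷ 440,000 = (EBIT − R$763,000)(1 − 0.28) ÷ 300,000.
Cancelling (1 − t) and cross-multiplying: 300,000·(EBIT − 4,000) = 440,000·(EBIT − 763,000).
EBIT × (440,000 − 300,000) = 763,000 × 440,000 − 4,000 × 300,000 = 334,520,000,000, so EBIT = 334,520,000,000 ÷ 140,000 = 2,389,428.57.

R$2,389,429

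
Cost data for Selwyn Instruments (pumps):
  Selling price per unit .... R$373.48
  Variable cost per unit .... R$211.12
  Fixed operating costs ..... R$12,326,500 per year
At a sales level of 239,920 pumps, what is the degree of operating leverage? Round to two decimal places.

1.46

At 239,920 units, contribution = 239,920 × R$162.36 = R$38,953,411.20.
Operating income = contribution − fixed costs = R$38,953,411.20 − R$12,326,500 = R$26,626,911.20.
DOL = contribution ÷ EBIT = R$38,953,411.20 ÷ R$26,626,911.20 = 1.4629.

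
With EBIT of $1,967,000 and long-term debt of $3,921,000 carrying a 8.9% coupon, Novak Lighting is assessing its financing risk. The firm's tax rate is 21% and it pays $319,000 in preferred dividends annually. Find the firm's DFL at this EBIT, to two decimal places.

Interest = $348,969.00.
Pre-tax preferred-dividend burden = $319,000 ÷ (1 − 0.21) = $403,797.47.
DFL = EBIT ÷ [EBIT − I − D_p/(1−t)] = $1,967,000 ÷ [$1,967,000 − $348,969.00 − $403,797.47] = $1,967,000 ÷ $1,214,233.53 = 1.6200.

1.62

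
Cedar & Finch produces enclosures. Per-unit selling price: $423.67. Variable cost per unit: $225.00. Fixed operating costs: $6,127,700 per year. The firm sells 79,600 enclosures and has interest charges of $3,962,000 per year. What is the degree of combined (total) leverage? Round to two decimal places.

At 79,600 units, contribution = 79,600 × $198.67 = $15,814,132.00.
Operating income = contribution − fixed costs = $15,814,132.00 − $6,127,700 = $9,686,432.00. Interest = $3,962,000.00, so EBIT − I = $5,724,432.00.
Degree of total leverage = total CM / (EBIT − interest) = $15,814,132.00 / $5,724,432.00 = 2.7626.

2.76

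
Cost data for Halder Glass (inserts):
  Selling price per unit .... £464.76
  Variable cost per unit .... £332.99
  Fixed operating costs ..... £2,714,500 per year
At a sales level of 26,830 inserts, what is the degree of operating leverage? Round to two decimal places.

4.31

Contribution at this volume is 26,830 × £131.77 = £3,535,389.10.
Operating income = contribution − fixed costs = £3,535,389.10 − £2,714,500 = £820,889.10.
DOL = contribution ÷ EBIT = £3,535,389.10 ÷ £820,889.10 = 4.3068.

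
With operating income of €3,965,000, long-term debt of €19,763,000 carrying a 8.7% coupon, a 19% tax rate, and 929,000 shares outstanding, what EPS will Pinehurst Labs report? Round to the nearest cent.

€1.96

Interest = €1,719,381.00, so EBT = €3,965,000 − €1,719,381.00 = €2,245,619.00.
Net income = €2,245,619.00 × (1 − 0.19) = €1,818,951.39.
Per share: €1,818,951.39 / 929,000 shares = €1.96.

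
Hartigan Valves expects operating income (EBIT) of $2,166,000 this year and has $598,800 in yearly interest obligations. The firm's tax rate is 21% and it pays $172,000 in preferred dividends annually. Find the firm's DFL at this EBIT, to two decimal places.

1.61

Annual interest charges come to $598,800.00.
Preferred dividends grossed up pre-tax: $172,000 / (1 − 0.21) = $217,721.52.
DFL = EBIT ÷ [EBIT − I − D_p/(1−t)] = $2,166,000 ÷ [$2,166,000 − $598,800.00 − $217,721.52] = $2,166,000 ÷ $1,349,478.48 = 1.6051.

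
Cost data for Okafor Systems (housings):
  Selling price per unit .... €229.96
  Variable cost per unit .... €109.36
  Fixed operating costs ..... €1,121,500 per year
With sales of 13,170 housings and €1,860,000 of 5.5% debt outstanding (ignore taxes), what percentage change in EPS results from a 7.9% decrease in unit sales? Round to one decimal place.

-34.4%

Total contribution margin = 13,170 × €120.60 = €1,588,302.00.
Subtracting fixed costs: EBIT = €1,588,302.00 − €1,121,500 = €466,802.00.
After interest of €102,300.00, pre-tax earnings = €364,502.00.
Degree of combined leverage = contribution ÷ (EBIT − I) = €1,588,302.00 ÷ €364,502.00 = 4.3575.
%ΔEPS = DCL × %ΔSales = 4.3575 × -7.9% = -34.4%.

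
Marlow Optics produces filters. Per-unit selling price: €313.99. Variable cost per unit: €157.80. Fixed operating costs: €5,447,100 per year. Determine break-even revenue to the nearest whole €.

CM per unit = €313.99 − €157.80 = €156.19; CM ratio = €156.19 / €313.99 = 0.4974.
Break-even sales = FC ÷ CM ratio = €5,447,100 × €313.99 / €156.19 = €10,950,348.

€10,950,348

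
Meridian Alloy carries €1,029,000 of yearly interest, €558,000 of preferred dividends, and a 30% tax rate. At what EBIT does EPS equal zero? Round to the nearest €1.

Grossing the preferred dividend up to pre-tax terms: €558,000 / (1 − 0.30) = €797,142.86.
Financial break-even EBIT = interest + D_p ÷ (1 − t) = €1,029,000 + €797,142.86 = €1,826,142.86.

€1,826,143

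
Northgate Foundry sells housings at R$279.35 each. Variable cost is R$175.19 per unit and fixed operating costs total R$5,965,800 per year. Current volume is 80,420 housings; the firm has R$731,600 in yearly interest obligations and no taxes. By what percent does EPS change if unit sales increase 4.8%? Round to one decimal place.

Contribution at this volume is 80,420 × R$104.16 = R$8,376,547.20.
EBIT = R$8,376,547.20 − R$5,965,800 = R$2,410,747.20.
After interest of R$731,600.00, pre-tax earnings = R$1,679,147.20.
Degree of combined leverage = contribution ÷ (EBIT − I) = R$8,376,547.20 ÷ R$1,679,147.20 = 4.9886.
EPS therefore changes by 4.9886 × (+4.8%) = +23.9%.

+23.9%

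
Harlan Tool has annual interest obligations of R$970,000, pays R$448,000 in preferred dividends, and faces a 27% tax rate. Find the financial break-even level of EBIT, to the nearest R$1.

R$1,583,699

Preferred dividends are paid after tax, so their pre-tax equivalent is R$448,000 ÷ (1 − 0.27) = R$613,698.63.
EPS = 0 when EBIT covers interest plus the pre-tax preferred burden: R$970,000 + R$613,698.63 = R$1,583,698.63.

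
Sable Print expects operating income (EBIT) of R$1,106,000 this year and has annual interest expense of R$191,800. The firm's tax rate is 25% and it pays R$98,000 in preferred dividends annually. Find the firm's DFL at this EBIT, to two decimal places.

1.41

Annual interest charges come to R$191,800.00.
Pre-tax preferred-dividend burden = R$98,000 ÷ (1 − 0.25) = R$130,666.67.
DFL = EBIT ÷ [EBIT − I − D_p/(1−t)] = R$1,106,000 ÷ [R$1,106,000 − R$191,800.00 − R$130,666.67] = R$1,106,000 ÷ R$783,533.33 = 1.4116.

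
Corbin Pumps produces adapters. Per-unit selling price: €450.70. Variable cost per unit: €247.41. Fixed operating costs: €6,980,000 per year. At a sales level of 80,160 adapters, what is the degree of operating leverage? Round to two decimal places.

Contribution at this volume is 80,160 × €203.29 = €16,295,726.40.
Subtracting fixed costs: EBIT = €16,295,726.40 − €6,980,000 = €9,315,726.40.
Degree of operating leverage = €16,295,726.40 / €9,315,726.40 = 1.7493.

1.75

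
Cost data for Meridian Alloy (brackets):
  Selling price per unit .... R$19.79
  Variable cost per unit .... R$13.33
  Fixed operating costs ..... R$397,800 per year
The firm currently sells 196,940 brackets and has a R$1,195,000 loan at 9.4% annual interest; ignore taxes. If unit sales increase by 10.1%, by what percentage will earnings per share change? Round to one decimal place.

At 196,940 units, contribution = 196,940 × R$6.46 = R$1,272,232.40.
EBIT = R$1,272,232.40 − R$397,800 = R$874,432.40.
Interest = R$112,330.00, so EBIT − I = R$762,102.40.
DCL = total CM / (EBIT − I) = R$1,272,232.40 / R$762,102.40 = 1.6694.
EPS therefore changes by 1.6694 × (+10.1%) = +16.9%.

+16.9%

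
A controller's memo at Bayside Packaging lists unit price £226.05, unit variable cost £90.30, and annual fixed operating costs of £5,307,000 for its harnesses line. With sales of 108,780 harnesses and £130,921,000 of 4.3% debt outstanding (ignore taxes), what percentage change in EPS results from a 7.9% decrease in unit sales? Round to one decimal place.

Contribution at this volume is 108,780 × £135.75 = £14,766,885.00.
EBIT = £14,766,885.00 − £5,307,000 = £9,459,885.00.
After interest of £5,629,603.00, pre-tax earnings = £3,830,282.00.
DCL = total CM / (EBIT − I) = £14,766,885.00 / £3,830,282.00 = 3.8553.
EPS therefore changes by 3.8553 × (-7.9%) = -30.5%.

-30.5%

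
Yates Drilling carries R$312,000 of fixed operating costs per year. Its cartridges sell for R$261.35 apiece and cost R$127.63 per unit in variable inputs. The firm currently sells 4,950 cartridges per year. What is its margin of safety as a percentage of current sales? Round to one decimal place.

Unit CM = price − variable cost = R$261.35 − R$127.63 = R$133.72. Break-even units = R$312,000 ÷ R$133.72 = 2,333.23; break-even revenue = 2,333.23 × R$261.35 = R$609,790.61.
Actual sales revenue = 4,950 × R$261.35 = R$1,293,682.50.
Margin of safety = (R$1,293,682.50 − R$609,790.61) ÷ R$1,293,682.50 = 52.9%.

52.9%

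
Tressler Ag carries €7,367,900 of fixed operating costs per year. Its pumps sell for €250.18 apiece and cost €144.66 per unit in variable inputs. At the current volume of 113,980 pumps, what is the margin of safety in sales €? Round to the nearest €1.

€11,046,779

Contribution margin per unit = €250.18 − €144.66 = €105.52. Break-even units = €7,367,900 ÷ €105.52 = 69,824.68; break-even revenue = 69,824.68 × €250.18 = €17,468,737.89.
Actual sales revenue = 113,980 × €250.18 = €28,515,516.40.
Margin of safety = €28,515,516.40 − €17,468,737.89 = €11,046,779.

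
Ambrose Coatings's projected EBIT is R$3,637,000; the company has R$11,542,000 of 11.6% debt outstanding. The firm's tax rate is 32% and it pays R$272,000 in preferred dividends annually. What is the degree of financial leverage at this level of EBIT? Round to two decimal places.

1.92

Interest = R$1,338,872.00.
Preferred dividends grossed up pre-tax: R$272,000 / (1 − 0.32) = R$400,000.00.
DFL = EBIT ÷ [EBIT − I − D_p/(1−t)] = R$3,637,000 ÷ [R$3,637,000 − R$1,338,872.00 − R$400,000.00] = R$3,637,000 ÷ R$1,898,128.00 = 1.9161.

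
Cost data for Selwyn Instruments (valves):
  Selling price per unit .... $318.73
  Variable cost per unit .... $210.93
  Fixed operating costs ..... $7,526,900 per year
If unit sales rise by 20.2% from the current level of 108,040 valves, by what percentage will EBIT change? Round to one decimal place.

+57.1%

Contribution at this volume is 108,040 × $107.80 = $11,646,712.00.
Operating income = contribution − fixed costs = $11,646,712.00 − $7,526,900 = $4,119,812.00.
DOL = contribution ÷ EBIT = $11,646,712.00 ÷ $4,119,812.00 = 2.8270.
Operating income changes by 2.8270 × +20.2% = +57.1%.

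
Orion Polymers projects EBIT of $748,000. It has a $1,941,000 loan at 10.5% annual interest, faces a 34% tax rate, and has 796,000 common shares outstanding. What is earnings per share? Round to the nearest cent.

Pre-tax income = $748,000 − $203,805.00 = $544,195.00.
After tax at 34%: net income = $544,195.00 × 0.66 = $359,168.70.
Per share: $359,168.70 / 796,000 shares = $0.45.

$0.45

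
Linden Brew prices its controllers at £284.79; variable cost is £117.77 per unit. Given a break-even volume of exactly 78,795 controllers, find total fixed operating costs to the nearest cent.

Unit CM = price − variable cost = £284.79 − £117.77 = £167.02.
Fixed costs = break-even units × CM = 78,795 × £167.02 = £13,160,340.90.

£13,160,340.90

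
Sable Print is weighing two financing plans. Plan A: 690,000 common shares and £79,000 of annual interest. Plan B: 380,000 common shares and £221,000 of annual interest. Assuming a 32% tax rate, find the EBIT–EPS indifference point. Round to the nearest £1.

Set EPS_A = EPS_B: (EBIT − £79,000)(1 − 0.32) ÷ 690,000 = (EBIT − £221,000)(1 − 0.32) ÷ 380,000.
The (1 − t) factor cancels: (EBIT − 79,000) × 380,000 = (EBIT − 221,000) × 690,000.
Solving, EBIT = (221,000·690,000 − 79,000·380,000) / (690,000 − 380,000) = 122,470,000,000 / 310,000 = 395,064.52.

£395,065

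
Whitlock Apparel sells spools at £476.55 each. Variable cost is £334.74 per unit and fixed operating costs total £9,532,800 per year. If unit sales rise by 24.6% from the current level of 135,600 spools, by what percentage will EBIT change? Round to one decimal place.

Total contribution margin = 135,600 × £141.81 = £19,229,436.00.
Operating income = contribution − fixed costs = £19,229,436.00 − £9,532,800 = £9,696,636.00.
DOL = contribution ÷ EBIT = £19,229,436.00 ÷ £9,696,636.00 = 1.9831.
%ΔEBIT = DOL × %ΔSales = 1.9831 × +24.6% = +48.8%.

+48.8%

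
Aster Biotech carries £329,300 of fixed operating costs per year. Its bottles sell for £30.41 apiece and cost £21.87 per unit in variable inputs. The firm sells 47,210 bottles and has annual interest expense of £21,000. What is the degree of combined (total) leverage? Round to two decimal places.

7.63

Contribution at this volume is 47,210 × £8.54 = £403,173.40.
Operating income = contribution − fixed costs = £403,173.40 − £329,300 = £73,873.40. Interest = £21,000.00.
DOL = £403,173.40 ÷ £73,873.40 = 5.4576; DFL = £73,873.40 ÷ £52,873.40 = 1.3972.
DCL = DOL × DFL = 5.4576 × 1.3972 = 7.6254.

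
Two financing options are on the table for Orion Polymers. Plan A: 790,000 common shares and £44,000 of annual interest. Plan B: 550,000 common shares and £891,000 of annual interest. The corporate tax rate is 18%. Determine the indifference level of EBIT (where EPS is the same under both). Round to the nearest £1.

£2,832,042

Set EPS_A = EPS_B: (EBIT − £44,000)(1 − 0.18) ÷ 790,000 = (EBIT − £891,000)(1 − 0.18) ÷ 550,000.
Cancelling (1 − t) and cross-multiplying: 550,000·(EBIT − 44,000) = 790,000·(EBIT − 891,000).
EBIT × (790,000 − 550,000) = 891,000 × 790,000 − 44,000 × 550,000 = 679,690,000,000, so EBIT = 679,690,000,000 ÷ 240,000 = 2,832,041.67.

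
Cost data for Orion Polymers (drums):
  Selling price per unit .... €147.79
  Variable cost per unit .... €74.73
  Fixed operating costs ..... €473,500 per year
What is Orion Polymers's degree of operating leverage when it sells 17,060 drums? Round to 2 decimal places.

1.61

Contribution at this volume is 17,060 × €73.06 = €1,246,403.60.
Subtracting fixed costs: EBIT = €1,246,403.60 − €473,500 = €772,903.60.
DOL = contribution ÷ EBIT = €1,246,403.60 ÷ €772,903.60 = 1.6126.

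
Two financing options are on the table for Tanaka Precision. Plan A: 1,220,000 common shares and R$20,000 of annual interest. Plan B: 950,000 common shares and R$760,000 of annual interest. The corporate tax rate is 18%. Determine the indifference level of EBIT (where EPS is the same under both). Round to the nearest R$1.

At indifference, (EBIT − 20,000)(1 − t)/1,220,000 = (EBIT − 760,000)(1 − t)/950,000.
The (1 − t) factor cancels: (EBIT − 20,000) × 950,000 = (EBIT − 760,000) × 1,220,000.
Solving, EBIT = (760,000·1,220,000 − 20,000·950,000) / (1,220,000 − 950,000) = 908,200,000,000 / 270,000 = 3,363,703.70.

R$3,363,704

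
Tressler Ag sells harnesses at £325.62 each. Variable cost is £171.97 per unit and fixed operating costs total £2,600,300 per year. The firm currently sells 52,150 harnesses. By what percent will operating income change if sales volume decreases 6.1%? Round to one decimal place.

-9.0%

Total contribution margin = 52,150 × £153.65 = £8,012,847.50.
EBIT = £8,012,847.50 − £2,600,300 = £5,412,547.50.
So DOL = total CM / EBIT = £8,012,847.50 / £5,412,547.50 = 1.4804.
So EBIT moves 1.4804 × (-6.1%) = -9.0%.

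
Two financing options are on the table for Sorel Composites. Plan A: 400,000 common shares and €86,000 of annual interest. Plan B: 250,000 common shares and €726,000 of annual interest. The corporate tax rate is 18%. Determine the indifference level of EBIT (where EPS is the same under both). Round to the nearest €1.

€1,792,667

Set EPS_A = EPS_B: (EBIT − €86,000)(1 − 0.18) ÷ 400,000 = (EBIT − €726,000)(1 − 0.18) ÷ 250,000.
The (1 − t) factor cancels: (EBIT − 86,000) × 250,000 = (EBIT − 726,000) × 400,000.
Solving, EBIT = (726,000·400,000 − 86,000·250,000) / (400,000 − 250,000) = 268,900,000,000 / 150,000 = 1,792,666.67.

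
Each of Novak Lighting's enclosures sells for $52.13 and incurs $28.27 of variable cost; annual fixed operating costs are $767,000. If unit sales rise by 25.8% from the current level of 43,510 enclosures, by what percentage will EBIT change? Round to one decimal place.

Total contribution margin = 43,510 × $23.86 = $1,038,148.60.
Operating income = contribution − fixed costs = $1,038,148.60 − $767,000 = $271,148.60.
Degree of operating leverage = $1,038,148.60 / $271,148.60 = 3.8287.
%ΔEBIT = DOL × %ΔSales = 3.8287 × +25.8% = +98.8%.

+98.8%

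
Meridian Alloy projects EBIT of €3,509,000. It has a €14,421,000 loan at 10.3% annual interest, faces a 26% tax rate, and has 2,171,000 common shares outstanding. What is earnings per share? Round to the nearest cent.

Interest = €1,485,363.00, so EBT = €3,509,000 − €1,485,363.00 = €2,023,637.00.
After tax at 26%: net income = €2,023,637.00 × 0.74 = €1,497,491.38.
Per share: €1,497,491.38 / 2,171,000 shares = €0.69.

€0.69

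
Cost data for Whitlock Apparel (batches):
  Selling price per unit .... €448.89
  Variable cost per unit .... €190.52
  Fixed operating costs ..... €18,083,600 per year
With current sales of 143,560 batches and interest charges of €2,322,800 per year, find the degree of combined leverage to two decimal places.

2.22

Total contribution margin = 143,560 × €258.37 = €37,091,597.20.
Subtracting fixed costs: EBIT = €37,091,597.20 − €18,083,600 = €19,007,997.20. Interest = €2,322,800.00, so EBIT − I = €16,685,197.20.
Degree of total leverage = total CM / (EBIT − interest) = €37,091,597.20 / €16,685,197.20 = 2.2230.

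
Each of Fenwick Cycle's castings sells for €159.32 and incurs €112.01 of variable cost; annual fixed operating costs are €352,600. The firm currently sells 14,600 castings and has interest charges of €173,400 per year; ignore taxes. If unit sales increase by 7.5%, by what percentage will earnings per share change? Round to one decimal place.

Contribution at this volume is 14,600 × €47.31 = €690,726.00.
Subtracting fixed costs: EBIT = €690,726.00 − €352,600 = €338,126.00.
After interest of €173,400.00, pre-tax earnings = €164,726.00.
Degree of combined leverage = contribution ÷ (EBIT − I) = €690,726.00 ÷ €164,726.00 = 4.1932.
%ΔEPS = DCL × %ΔSales = 4.1932 × +7.5% = +31.4%.

+31.4%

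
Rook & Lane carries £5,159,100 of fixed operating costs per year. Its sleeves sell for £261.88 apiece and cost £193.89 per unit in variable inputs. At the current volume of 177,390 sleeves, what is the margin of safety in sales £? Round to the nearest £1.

£26,583,366

Each unit contributes £261.88 − £193.89 = £67.99. Break-even units = £5,159,100 ÷ £67.99 = 75,880.28; break-even revenue = 75,880.28 × £261.88 = £19,871,526.81.
Actual sales revenue = 177,390 × £261.88 = £46,454,893.20.
Margin of safety = £46,454,893.20 − £19,871,526.81 = £26,583,366.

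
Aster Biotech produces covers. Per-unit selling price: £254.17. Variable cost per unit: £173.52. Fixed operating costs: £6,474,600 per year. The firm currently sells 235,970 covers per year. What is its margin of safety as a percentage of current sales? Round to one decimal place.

Unit CM = price − variable cost = £254.17 − £173.52 = £80.65. Break-even units = £6,474,600 ÷ £80.65 = 80,280.22; break-even revenue = 80,280.22 × £254.17 = £20,404,824.33.
Actual sales revenue = 235,970 × £254.17 = £59,976,494.90.
Margin of safety = (£59,976,494.90 − £20,404,824.33) ÷ £59,976,494.90 = 66.0%.

66.0%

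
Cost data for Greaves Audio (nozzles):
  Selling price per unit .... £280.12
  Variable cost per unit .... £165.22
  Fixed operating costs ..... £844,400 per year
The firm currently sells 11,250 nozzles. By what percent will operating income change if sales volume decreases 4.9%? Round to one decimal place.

-14.1%

At 11,250 units, contribution = 11,250 × £114.90 = £1,292,625.00.
Subtracting fixed costs: EBIT = £1,292,625.00 − £844,400 = £448,225.00.
Degree of operating leverage = £1,292,625.00 / £448,225.00 = 2.8839.
%ΔEBIT = DOL × %ΔSales = 2.8839 × -4.9% = -14.1%.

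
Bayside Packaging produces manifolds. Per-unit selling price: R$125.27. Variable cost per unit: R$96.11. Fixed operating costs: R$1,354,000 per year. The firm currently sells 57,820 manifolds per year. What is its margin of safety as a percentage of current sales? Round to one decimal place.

19.7%

Each unit contributes R$125.27 − R$96.11 = R$29.16. Break-even units = R$1,354,000 ÷ R$29.16 = 46,433.47; break-even revenue = 46,433.47 × R$125.27 = R$5,816,720.85.
Current sales = 57,820 × R$125.27 = R$7,243,111.40.
Margin of safety = (R$7,243,111.40 − R$5,816,720.85) ÷ R$7,243,111.40 = 19.7%.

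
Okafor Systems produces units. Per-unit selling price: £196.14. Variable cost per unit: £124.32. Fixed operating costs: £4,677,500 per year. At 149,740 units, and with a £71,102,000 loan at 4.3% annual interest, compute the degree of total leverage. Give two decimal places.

Total contribution margin = 149,740 × £71.82 = £10,754,326.80.
Operating income = contribution − fixed costs = £10,754,326.80 − £4,677,500 = £6,076,826.80. Interest = £3,057,386.00, so EBIT − I = £3,019,440.80.
Degree of total leverage = total CM / (EBIT − interest) = £10,754,326.80 / £3,019,440.80 = 3.5617.

3.56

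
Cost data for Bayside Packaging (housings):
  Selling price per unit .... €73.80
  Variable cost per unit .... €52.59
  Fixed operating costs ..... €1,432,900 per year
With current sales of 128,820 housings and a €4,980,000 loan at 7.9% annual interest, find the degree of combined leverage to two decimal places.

3.02

At 128,820 units, contribution = 128,820 × €21.21 = €2,732,272.20.
EBIT = €2,732,272.20 − €1,432,900 = €1,299,372.20. Interest = €393,420.00, so EBIT − I = €905,952.20.
DCL = contribution ÷ (EBIT − I) = €2,732,272.20 ÷ €905,952.20 = 3.0159.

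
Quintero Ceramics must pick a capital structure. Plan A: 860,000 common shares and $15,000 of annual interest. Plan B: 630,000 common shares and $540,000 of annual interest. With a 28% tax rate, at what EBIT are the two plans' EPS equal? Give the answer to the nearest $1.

$1,978,043

Set EPS_A = EPS_B: (EBIT − $15,000)(1 − 0.28) ÷ 860,000 = (EBIT − $540,000)(1 − 0.28) ÷ 630,000.
The (1 − t) factor cancels: (EBIT − 15,000) × 630,000 = (EBIT − 540,000) × 860,000.
EBIT × (860,000 − 630,000) = 540,000 × 860,000 − 15,000 × 630,000 = 454,950,000,000, so EBIT = 454,950,000,000 ÷ 230,000 = 1,978,043.48.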